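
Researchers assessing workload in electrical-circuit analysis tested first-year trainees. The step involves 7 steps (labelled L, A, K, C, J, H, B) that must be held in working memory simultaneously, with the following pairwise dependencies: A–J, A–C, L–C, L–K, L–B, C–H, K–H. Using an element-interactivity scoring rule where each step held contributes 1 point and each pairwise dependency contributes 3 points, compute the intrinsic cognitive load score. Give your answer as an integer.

Count of steps held simultaneously: 7.
Count of pairwise dependencies listed: 7.
Element contribution: 7 × 1 = 7.
Interaction contribution: 7 × 3 = 21.
Intrinsic load = 7 + 21 = 28.

28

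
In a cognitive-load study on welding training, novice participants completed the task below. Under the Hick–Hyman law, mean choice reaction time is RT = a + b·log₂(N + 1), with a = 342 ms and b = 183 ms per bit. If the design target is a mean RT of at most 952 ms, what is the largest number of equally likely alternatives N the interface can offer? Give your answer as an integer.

Set 342 + 183·log₂(N + 1) ≤ 952.
log₂(N + 1) ≤ (952 − 342) / 183 = 3.3333.
N + 1 ≤ 2^3.3333 = 10.0791.
N ≤ 9.0791, so the largest integer N is 9.

9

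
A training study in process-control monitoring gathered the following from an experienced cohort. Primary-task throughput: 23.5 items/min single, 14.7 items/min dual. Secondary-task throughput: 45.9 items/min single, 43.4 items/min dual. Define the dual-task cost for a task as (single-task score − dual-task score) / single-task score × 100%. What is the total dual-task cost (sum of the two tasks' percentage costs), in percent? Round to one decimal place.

42.9

Primary cost = (23.5 − 14.7) / 23.5 × 100% = 37.4468%.
Secondary cost = (45.9 − 43.4) / 45.9 × 100% = 5.4466%.
Total = 37.4468% + 5.4466% = 42.8934% ≈ 42.9%.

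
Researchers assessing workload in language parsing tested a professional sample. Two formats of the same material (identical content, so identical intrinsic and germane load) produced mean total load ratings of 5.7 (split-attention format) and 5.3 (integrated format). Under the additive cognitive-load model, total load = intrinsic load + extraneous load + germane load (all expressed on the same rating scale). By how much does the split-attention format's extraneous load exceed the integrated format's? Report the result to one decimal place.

0.4

Intrinsic and germane load are equal across formats, so the difference in total load equals the difference in extraneous load.
Extraneous-load difference = 5.7 − 5.3 = 0.4.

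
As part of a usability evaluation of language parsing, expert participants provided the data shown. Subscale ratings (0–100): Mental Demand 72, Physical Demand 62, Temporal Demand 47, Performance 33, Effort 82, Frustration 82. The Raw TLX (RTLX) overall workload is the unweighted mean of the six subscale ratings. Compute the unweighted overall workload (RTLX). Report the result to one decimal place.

63.0

Sum of ratings = 72 + 62 + 47 + 33 + 82 + 82 = 378.
RTLX = 378 / 6 = 63.0000 ≈ 63.0.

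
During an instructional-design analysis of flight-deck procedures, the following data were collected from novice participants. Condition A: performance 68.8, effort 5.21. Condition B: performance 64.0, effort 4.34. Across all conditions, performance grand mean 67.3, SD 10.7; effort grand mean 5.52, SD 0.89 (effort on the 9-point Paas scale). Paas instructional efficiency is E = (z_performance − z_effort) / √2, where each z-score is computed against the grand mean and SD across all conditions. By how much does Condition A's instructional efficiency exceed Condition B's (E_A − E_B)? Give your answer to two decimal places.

Condition A: z_P = (68.8 − 67.3)/10.7 = 0.1402; z_E = (5.21 − 5.52)/0.89 = -0.3483; E_A = (0.1402 − (-0.3483))/√2 = 0.3454.
Condition B: z_P = (64.0 − 67.3)/10.7 = -0.3084; z_E = (4.34 − 5.52)/0.89 = -1.3258; E_B = (-0.3084 − (-1.3258))/√2 = 0.7194.
E_A − E_B = 0.3454 − 0.7194 = -0.3740 ≈ -0.37.

-0.37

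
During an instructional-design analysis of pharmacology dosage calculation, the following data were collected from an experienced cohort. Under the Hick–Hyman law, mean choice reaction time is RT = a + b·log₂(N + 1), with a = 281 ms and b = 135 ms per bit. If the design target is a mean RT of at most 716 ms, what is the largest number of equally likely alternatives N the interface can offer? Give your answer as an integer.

8

Set 281 + 135·log₂(N + 1) ≤ 716.
log₂(N + 1) ≤ (716 − 281) / 135 = 3.2222.
N + 1 ≤ 2^3.2222 = 9.3321.
N ≤ 8.3321, so the largest integer N is 8.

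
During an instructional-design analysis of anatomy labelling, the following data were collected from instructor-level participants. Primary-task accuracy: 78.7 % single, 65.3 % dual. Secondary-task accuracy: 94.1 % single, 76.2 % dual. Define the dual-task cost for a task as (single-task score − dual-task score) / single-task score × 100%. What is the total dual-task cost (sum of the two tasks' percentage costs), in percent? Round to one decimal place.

36.0

Primary cost = (78.7 − 65.3) / 78.7 × 100% = 17.0267%.
Secondary cost = (94.1 − 76.2) / 94.1 × 100% = 19.0223%.
Total = 17.0267% + 19.0223% = 36.0490% ≈ 36.0%.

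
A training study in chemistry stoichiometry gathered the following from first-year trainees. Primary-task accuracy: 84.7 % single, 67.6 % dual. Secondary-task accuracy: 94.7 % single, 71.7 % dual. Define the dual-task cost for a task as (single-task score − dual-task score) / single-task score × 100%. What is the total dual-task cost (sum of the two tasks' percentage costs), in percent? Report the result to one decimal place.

44.5

Primary cost = (84.7 − 67.6) / 84.7 × 100% = 20.1889%.
Secondary cost = (94.7 − 71.7) / 94.7 × 100% = 24.2872%.
Total = 20.1889% + 24.2872% = 44.4761% ≈ 44.5%.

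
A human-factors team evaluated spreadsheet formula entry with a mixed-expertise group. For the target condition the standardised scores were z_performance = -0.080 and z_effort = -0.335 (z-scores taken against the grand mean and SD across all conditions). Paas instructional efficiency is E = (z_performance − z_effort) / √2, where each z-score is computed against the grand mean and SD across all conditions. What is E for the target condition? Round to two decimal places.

0.18

z_P − z_E = -0.080 − (-0.335) = 0.2550.
E = 0.2550 / √2 = 0.2550 / 1.41421 = 0.1803 ≈ 0.18.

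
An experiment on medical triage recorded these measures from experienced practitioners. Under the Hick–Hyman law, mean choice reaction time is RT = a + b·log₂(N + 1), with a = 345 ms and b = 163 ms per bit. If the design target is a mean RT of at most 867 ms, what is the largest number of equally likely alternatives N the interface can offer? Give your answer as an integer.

Set 345 + 163·log₂(N + 1) ≤ 867.
log₂(N + 1) ≤ (867 − 345) / 163 = 3.2025.
N + 1 ≤ 2^3.2025 = 9.2055.
N ≤ 8.2055, so the largest integer N is 8.

8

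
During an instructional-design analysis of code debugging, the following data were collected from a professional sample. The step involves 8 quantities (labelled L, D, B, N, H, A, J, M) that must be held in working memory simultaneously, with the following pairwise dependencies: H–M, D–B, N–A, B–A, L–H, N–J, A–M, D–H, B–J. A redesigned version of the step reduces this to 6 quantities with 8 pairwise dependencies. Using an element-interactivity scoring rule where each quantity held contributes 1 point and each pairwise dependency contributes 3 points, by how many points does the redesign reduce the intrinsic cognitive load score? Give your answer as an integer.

5

Original: 8 × 1 + 9 × 3 = 8 + 27 = 35.
Redesigned: 6 × 1 + 8 × 3 = 6 + 24 = 30.
Reduction = 35 − 30 = 5.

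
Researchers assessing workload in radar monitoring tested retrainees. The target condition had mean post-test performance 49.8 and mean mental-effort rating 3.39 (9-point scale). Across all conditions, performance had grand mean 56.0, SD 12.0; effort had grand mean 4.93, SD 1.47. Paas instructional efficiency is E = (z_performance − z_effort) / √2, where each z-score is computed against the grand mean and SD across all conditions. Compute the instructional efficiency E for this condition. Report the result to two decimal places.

z_performance = (49.8 − 56.0) / 12.0 = -6.2000 / 12.0 = -0.5167.
z_effort = (3.39 − 4.93) / 1.47 = -1.5400 / 1.47 = -1.0476.
z_P − z_E = -0.5167 − (-1.0476) = 0.5309.
E = 0.5309 / √2 = 0.5309 / 1.41421 = 0.3754 ≈ 0.38.

0.38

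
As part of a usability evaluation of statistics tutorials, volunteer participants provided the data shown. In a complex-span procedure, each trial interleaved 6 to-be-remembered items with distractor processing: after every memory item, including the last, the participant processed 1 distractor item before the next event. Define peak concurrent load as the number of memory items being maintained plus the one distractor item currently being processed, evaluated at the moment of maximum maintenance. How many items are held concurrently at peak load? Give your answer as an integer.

Maintenance is greatest during the distractor(s) after memory item 6: all 6 memory items are being held.
One distractor item is concurrently being processed.
Peak concurrent load = 6 + 1 = 7 items.

7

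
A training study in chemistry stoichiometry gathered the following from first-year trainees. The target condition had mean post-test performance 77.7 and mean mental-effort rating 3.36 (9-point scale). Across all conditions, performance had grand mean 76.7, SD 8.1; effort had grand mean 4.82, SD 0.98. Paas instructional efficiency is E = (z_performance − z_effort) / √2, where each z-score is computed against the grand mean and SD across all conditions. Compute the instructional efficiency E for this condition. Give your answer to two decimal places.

1.14

z_performance = (77.7 − 76.7) / 8.1 = 1.0000 / 8.1 = 0.1235.
z_effort = (3.36 − 4.82) / 0.98 = -1.4600 / 0.98 = -1.4898.
z_P − z_E = 0.1235 − (-1.4898) = 1.6133.
E = 1.6133 / √2 = 1.6133 / 1.41421 = 1.1408 ≈ 1.14.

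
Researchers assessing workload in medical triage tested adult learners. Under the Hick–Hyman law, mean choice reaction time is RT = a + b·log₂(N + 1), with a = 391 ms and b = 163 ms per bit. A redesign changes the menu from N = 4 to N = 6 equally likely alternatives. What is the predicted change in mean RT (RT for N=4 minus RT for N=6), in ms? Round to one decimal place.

-79.1

RT(4) = 391 + 163·log₂(5) = 391 + 163·2.3219 = 769.4697 ms.
RT(6) = 391 + 163·log₂(7) = 391 + 163·2.8074 = 848.6062 ms.
Difference = 769.4697 − 848.6062 = -79.1365 ≈ -79.1 ms.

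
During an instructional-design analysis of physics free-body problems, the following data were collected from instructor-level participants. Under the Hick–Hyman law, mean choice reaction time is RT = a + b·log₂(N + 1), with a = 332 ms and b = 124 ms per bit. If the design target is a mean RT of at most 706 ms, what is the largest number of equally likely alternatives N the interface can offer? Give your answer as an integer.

7

Set 332 + 124·log₂(N + 1) ≤ 706.
log₂(N + 1) ≤ (706 − 332) / 124 = 3.0161.
N + 1 ≤ 2^3.0161 = 8.0898.
N ≤ 7.0898, so the largest integer N is 7.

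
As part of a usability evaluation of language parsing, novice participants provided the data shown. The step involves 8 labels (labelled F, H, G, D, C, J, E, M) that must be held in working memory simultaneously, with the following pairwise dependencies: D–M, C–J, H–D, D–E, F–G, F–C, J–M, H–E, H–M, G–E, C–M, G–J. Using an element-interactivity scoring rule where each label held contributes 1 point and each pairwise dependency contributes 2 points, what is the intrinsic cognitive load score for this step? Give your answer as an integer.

32

Count of labels held simultaneously: 8.
Count of pairwise dependencies listed: 12.
Element contribution: 8 × 1 = 8.
Interaction contribution: 12 × 2 = 24.
Intrinsic load = 8 + 24 = 32.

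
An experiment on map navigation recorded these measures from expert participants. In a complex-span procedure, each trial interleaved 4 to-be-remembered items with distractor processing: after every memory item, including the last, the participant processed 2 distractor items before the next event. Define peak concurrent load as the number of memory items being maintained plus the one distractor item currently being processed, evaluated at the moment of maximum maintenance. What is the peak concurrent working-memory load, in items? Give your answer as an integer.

5

Maintenance is greatest during the distractor(s) after memory item 4: all 4 memory items are being held.
One distractor item is concurrently being processed.
Peak concurrent load = 4 + 1 = 5 items.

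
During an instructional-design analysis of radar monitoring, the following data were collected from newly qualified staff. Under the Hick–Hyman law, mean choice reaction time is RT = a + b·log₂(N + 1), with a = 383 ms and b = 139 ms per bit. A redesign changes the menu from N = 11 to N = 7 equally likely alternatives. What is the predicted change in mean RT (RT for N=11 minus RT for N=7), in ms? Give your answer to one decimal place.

81.3

RT(11) = 383 + 139·log₂(12) = 383 + 139·3.5850 = 881.3150 ms.
RT(7) = 383 + 139·log₂(8) = 383 + 139·3.0000 = 800.0000 ms.
Difference = 881.3150 − 800.0000 = 81.3150 ≈ 81.3 ms.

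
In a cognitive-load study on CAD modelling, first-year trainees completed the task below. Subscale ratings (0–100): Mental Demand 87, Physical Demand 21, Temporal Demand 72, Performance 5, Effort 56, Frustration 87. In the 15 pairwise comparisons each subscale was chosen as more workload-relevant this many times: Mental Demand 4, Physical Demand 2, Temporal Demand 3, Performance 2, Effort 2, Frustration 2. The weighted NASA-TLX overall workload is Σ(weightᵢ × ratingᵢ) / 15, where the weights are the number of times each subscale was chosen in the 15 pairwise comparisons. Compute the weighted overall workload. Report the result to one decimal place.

The tallies are the weights (they sum to 15).
Weighted sum = 4·87 + 2·21 + 3·72 + 2·5 + 2·56 + 2·87
            = 348 + 42 + 216 + 10 + 112 + 174 = 902.
Overall workload = 902 / 15 = 60.1333 ≈ 60.1.

60.1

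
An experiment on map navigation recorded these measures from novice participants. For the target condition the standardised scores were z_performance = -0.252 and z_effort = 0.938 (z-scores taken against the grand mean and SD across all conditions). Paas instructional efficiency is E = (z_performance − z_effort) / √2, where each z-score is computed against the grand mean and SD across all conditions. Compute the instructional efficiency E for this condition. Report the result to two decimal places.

z_P − z_E = -0.252 − 0.938 = -1.1900.
E = -1.1900 / √2 = -1.1900 / 1.41421 = -0.8415 ≈ -0.84.

-0.84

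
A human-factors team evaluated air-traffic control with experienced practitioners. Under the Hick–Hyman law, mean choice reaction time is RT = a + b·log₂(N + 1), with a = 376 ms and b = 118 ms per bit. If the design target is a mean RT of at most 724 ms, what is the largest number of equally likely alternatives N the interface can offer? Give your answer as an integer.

Set 376 + 118·log₂(N + 1) ≤ 724.
log₂(N + 1) ≤ (724 − 376) / 118 = 2.9492.
N + 1 ≤ 2^2.9492 = 7.7232.
N ≤ 6.7232, so the largest integer N is 6.

6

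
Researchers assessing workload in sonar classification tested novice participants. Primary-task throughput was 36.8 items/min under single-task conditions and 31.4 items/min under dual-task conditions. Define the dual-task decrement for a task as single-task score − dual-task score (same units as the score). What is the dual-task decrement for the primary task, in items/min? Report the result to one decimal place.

5.4

Decrement = 36.8 − 31.4 = 5.4000 items/min ≈ 5.4 items/min.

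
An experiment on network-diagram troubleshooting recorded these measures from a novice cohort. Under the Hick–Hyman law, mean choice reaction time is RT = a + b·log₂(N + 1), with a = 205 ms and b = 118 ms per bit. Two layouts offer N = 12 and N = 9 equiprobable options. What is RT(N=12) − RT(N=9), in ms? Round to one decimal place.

44.7

RT(12) = 205 + 118·log₂(13) = 205 + 118·3.7004 = 641.6472 ms.
RT(9) = 205 + 118·log₂(10) = 205 + 118·3.3219 = 596.9842 ms.
Difference = 641.6472 − 596.9842 = 44.6630 ≈ 44.7 ms.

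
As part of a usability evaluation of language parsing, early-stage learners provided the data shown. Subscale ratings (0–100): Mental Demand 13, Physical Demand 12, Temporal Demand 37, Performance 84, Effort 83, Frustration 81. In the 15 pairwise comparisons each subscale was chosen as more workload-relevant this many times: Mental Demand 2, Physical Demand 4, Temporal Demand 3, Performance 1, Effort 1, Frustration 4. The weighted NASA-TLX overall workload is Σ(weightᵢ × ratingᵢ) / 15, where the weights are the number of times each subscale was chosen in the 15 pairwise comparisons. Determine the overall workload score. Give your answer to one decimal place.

The tallies are the weights (they sum to 15).
Weighted sum = 2·13 + 4·12 + 3·37 + 1·84 + 1·83 + 4·81
            = 26 + 48 + 111 + 84 + 83 + 324 = 676.
Overall workload = 676 / 15 = 45.0667 ≈ 45.1.

45.1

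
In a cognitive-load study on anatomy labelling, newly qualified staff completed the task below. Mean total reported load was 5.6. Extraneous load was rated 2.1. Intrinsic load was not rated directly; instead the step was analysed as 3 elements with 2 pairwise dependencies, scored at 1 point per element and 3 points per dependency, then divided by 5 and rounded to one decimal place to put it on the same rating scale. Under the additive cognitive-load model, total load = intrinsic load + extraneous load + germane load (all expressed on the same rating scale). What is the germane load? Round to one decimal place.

Intrinsic (element-interactivity): (3 × 1 + 2 × 3) / 5 = 9 / 5 = 1.8000 → 1.8.
germane load = total − intrinsic − extraneous
             = 5.6 − 1.8 − 2.1 = 1.7.

1.7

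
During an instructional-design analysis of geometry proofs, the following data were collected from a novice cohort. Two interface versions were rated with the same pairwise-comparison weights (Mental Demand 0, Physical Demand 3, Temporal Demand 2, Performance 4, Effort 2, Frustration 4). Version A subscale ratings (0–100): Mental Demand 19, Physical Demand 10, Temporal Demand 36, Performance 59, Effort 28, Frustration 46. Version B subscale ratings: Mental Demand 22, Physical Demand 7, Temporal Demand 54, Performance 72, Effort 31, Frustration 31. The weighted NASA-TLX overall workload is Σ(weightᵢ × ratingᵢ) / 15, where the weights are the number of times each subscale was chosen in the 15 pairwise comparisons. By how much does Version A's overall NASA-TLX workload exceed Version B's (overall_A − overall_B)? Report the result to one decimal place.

-1.7

Version A weighted sum = 0·19 + 3·10 + 2·36 + 4·59 + 2·28 + 4·46 = 0 + 30 + 72 + 236 + 56 + 184 = 578; overall_A = 578/15 = 38.5333.
Version B weighted sum = 0·22 + 3·7 + 2·54 + 4·72 + 2·31 + 4·31 = 0 + 21 + 108 + 288 + 62 + 124 = 603; overall_B = 603/15 = 40.2000.
Difference = 38.5333 − 40.2000 = -1.6667 ≈ -1.7.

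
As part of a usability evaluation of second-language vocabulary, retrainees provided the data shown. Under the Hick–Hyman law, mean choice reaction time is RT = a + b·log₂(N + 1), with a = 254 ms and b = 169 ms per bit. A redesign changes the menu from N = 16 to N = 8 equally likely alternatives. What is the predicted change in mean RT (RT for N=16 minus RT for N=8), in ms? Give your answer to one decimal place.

RT(16) = 254 + 169·log₂(17) = 254 + 169·4.0875 = 944.7875 ms.
RT(8) = 254 + 169·log₂(9) = 254 + 169·3.1699 = 789.7131 ms.
Difference = 944.7875 − 789.7131 = 155.0744 ≈ 155.1 ms.

155.1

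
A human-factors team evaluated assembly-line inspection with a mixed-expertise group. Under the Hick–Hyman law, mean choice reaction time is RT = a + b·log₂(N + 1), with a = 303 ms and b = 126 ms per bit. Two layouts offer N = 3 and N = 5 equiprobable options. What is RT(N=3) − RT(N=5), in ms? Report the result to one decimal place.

RT(3) = 303 + 126·log₂(4) = 303 + 126·2.0000 = 555.0000 ms.
RT(5) = 303 + 126·log₂(6) = 303 + 126·2.5850 = 628.7100 ms.
Difference = 555.0000 − 628.7100 = -73.7100 ≈ -73.7 ms.

-73.7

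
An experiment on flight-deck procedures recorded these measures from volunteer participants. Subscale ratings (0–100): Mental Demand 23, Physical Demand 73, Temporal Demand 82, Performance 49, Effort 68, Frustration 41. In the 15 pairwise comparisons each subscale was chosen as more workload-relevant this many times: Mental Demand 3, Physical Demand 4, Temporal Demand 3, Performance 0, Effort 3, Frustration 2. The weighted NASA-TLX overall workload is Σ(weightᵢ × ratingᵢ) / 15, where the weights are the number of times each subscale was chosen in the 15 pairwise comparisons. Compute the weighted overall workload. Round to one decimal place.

59.5

The tallies are the weights (they sum to 15).
Weighted sum = 3·23 + 4·73 + 3·82 + 0·49 + 3·68 + 2·41
            = 69 + 292 + 246 + 0 + 204 + 82 = 893.
Overall workload = 893 / 15 = 59.5333 ≈ 59.5.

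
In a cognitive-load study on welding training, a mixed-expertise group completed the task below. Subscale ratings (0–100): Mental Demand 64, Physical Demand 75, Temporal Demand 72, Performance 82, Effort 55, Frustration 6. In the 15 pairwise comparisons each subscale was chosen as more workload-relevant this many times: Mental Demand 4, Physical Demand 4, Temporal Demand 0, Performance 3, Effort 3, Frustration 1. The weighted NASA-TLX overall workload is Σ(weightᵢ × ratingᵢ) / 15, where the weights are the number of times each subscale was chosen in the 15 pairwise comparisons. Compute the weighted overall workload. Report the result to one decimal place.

The tallies are the weights (they sum to 15).
Weighted sum = 4·64 + 4·75 + 0·72 + 3·82 + 3·55 + 1·6
            = 256 + 300 + 0 + 246 + 165 + 6 = 973.
Overall workload = 973 / 15 = 64.8667 ≈ 64.9.

64.9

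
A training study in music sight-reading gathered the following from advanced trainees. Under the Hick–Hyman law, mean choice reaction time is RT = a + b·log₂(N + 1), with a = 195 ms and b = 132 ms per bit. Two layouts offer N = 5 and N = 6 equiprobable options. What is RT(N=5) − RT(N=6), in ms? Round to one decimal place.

-29.4

RT(5) = 195 + 132·log₂(6) = 195 + 132·2.5850 = 536.2200 ms.
RT(6) = 195 + 132·log₂(7) = 195 + 132·2.8074 = 565.5768 ms.
Difference = 536.2200 − 565.5768 = -29.3568 ≈ -29.4 ms.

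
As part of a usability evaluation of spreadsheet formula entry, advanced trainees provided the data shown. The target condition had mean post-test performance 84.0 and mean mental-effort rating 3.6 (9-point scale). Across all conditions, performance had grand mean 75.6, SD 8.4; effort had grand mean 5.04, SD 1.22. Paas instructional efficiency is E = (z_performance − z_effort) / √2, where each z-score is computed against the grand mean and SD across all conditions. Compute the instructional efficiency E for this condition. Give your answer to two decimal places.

z_performance = (84.0 − 75.6) / 8.4 = 8.4000 / 8.4 = 1.0000.
z_effort = (3.6 − 5.04) / 1.22 = -1.4400 / 1.22 = -1.1803.
z_P − z_E = 1.0000 − (-1.1803) = 2.1803.
E = 2.1803 / √2 = 2.1803 / 1.41421 = 1.5417 ≈ 1.54.

1.54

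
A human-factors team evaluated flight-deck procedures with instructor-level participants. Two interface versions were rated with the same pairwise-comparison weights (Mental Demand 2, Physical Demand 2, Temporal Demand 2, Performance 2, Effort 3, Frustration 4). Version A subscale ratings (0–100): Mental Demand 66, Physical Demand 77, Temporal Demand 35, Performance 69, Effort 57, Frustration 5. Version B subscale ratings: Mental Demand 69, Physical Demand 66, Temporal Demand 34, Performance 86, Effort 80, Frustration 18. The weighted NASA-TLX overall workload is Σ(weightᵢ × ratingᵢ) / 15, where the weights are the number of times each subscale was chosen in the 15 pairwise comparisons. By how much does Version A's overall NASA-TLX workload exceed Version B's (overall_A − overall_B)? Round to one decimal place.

Version A weighted sum = 2·66 + 2·77 + 2·35 + 2·69 + 3·57 + 4·5 = 132 + 154 + 70 + 138 + 171 + 20 = 685; overall_A = 685/15 = 45.6667.
Version B weighted sum = 2·69 + 2·66 + 2·34 + 2·86 + 3·80 + 4·18 = 138 + 132 + 68 + 172 + 240 + 72 = 822; overall_B = 822/15 = 54.8000.
Difference = 45.6667 − 54.8000 = -9.1333 ≈ -9.1.

-9.1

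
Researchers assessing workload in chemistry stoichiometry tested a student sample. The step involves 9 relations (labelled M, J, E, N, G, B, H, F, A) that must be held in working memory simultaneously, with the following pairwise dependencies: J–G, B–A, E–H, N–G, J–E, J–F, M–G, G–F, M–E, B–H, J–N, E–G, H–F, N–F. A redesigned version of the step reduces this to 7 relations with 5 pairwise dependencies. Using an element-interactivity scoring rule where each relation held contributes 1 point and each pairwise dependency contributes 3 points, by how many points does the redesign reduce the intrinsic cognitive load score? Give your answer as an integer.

29

Original: 9 × 1 + 14 × 3 = 9 + 42 = 51.
Redesigned: 7 × 1 + 5 × 3 = 7 + 15 = 22.
Reduction = 51 − 22 = 29.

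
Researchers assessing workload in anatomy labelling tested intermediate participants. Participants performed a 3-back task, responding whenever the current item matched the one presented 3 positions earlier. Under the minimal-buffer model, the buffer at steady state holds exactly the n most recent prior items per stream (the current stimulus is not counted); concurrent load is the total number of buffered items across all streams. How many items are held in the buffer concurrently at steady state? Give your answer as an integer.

The buffer holds the 3 most recent prior items.
Steady-state concurrent load = 3 items.

3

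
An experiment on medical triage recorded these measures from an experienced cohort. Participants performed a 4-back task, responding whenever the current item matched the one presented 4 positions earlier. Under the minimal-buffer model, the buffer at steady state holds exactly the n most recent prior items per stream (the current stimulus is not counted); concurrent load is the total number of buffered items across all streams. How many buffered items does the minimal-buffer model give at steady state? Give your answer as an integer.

The buffer holds the 4 most recent prior items.
Steady-state concurrent load = 4 items.

4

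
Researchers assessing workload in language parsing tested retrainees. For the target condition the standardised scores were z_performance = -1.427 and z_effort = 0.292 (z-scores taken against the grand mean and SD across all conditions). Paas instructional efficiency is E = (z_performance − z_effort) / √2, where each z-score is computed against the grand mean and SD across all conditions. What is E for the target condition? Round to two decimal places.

-1.22

z_P − z_E = -1.427 − 0.292 = -1.7190.
E = -1.7190 / √2 = -1.7190 / 1.41421 = -1.2155 ≈ -1.22.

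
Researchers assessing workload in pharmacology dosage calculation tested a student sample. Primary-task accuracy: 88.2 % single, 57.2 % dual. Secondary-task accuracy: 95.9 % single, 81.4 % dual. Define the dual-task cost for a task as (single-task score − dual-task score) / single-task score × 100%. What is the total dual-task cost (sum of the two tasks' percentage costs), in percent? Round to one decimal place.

Primary cost = (88.2 − 57.2) / 88.2 × 100% = 35.1474%.
Secondary cost = (95.9 − 81.4) / 95.9 × 100% = 15.1199%.
Total = 35.1474% + 15.1199% = 50.2673% ≈ 50.3%.

50.3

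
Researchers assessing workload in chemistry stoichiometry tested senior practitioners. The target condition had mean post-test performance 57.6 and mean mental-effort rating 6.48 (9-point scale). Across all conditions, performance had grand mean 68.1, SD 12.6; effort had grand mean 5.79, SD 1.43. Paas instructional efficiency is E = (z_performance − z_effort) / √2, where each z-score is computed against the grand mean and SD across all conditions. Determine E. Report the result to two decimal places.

-0.93

z_performance = (57.6 − 68.1) / 12.6 = -10.5000 / 12.6 = -0.8333.
z_effort = (6.48 − 5.79) / 1.43 = 0.6900 / 1.43 = 0.4825.
z_P − z_E = -0.8333 − 0.4825 = -1.3158.
E = -1.3158 / √2 = -1.3158 / 1.41421 = -0.9304 ≈ -0.93.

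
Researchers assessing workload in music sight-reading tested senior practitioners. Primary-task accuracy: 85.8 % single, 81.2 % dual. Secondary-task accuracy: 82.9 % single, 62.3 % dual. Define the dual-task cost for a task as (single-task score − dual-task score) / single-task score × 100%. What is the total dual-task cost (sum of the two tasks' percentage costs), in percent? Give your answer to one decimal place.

Primary cost = (85.8 − 81.2) / 85.8 × 100% = 5.3613%.
Secondary cost = (82.9 − 62.3) / 82.9 × 100% = 24.8492%.
Total = 5.3613% + 24.8492% = 30.2105% ≈ 30.2%.

30.2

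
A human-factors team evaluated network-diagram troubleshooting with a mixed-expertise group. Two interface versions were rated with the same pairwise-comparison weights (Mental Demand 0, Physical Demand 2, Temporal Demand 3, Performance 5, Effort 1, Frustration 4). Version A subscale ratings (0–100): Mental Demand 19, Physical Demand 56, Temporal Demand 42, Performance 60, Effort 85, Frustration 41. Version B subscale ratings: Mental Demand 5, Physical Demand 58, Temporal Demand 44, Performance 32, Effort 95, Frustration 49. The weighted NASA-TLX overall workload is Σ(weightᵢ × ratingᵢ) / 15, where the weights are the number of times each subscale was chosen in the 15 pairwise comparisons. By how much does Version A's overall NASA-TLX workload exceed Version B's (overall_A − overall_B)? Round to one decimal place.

Version A weighted sum = 0·19 + 2·56 + 3·42 + 5·60 + 1·85 + 4·41 = 0 + 112 + 126 + 300 + 85 + 164 = 787; overall_A = 787/15 = 52.4667.
Version B weighted sum = 0·5 + 2·58 + 3·44 + 5·32 + 1·95 + 4·49 = 0 + 116 + 132 + 160 + 95 + 196 = 699; overall_B = 699/15 = 46.6000.
Difference = 52.4667 − 46.6000 = 5.8667 ≈ 5.9.

5.9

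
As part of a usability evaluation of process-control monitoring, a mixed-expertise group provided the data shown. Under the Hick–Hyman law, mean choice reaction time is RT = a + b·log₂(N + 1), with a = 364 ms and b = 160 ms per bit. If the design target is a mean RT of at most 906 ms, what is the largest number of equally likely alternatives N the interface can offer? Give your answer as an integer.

9

Set 364 + 160·log₂(N + 1) ≤ 906.
log₂(N + 1) ≤ (906 − 364) / 160 = 3.3875.
N + 1 ≤ 2^3.3875 = 10.4650.
N ≤ 9.4650, so the largest integer N is 9.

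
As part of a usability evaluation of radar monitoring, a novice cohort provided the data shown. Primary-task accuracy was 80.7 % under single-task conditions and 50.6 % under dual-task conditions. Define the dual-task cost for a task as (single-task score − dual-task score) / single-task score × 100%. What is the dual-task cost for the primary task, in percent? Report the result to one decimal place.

Cost = (80.7 − 50.6) / 80.7 × 100%
     = 30.1000 / 80.7 × 100% = 37.2986%.
≈ 37.3%.

37.3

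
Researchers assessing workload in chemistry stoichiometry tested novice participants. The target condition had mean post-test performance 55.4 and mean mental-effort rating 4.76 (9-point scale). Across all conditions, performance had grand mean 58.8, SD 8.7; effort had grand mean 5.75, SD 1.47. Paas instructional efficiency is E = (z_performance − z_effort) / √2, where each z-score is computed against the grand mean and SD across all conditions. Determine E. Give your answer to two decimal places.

0.20

z_performance = (55.4 − 58.8) / 8.7 = -3.4000 / 8.7 = -0.3908.
z_effort = (4.76 − 5.75) / 1.47 = -0.9900 / 1.47 = -0.6735.
z_P − z_E = -0.3908 − (-0.6735) = 0.2827.
E = 0.2827 / √2 = 0.2827 / 1.41421 = 0.1999 ≈ 0.20.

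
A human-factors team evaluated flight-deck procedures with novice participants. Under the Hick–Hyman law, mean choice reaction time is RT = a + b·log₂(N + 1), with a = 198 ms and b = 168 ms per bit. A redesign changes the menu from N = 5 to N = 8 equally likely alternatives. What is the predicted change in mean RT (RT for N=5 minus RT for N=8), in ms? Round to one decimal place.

-98.3

RT(5) = 198 + 168·log₂(6) = 198 + 168·2.5850 = 632.2800 ms.
RT(8) = 198 + 168·log₂(9) = 198 + 168·3.1699 = 730.5432 ms.
Difference = 632.2800 − 730.5432 = -98.2632 ≈ -98.3 ms.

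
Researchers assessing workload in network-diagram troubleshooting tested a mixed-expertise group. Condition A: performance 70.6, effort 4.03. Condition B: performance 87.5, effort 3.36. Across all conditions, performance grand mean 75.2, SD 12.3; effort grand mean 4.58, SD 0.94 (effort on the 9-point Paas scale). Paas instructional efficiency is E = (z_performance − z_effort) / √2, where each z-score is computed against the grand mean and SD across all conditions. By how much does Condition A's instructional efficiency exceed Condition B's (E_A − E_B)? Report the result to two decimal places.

-1.48

Condition A: z_P = (70.6 − 75.2)/12.3 = -0.3740; z_E = (4.03 − 4.58)/0.94 = -0.5851; E_A = (-0.3740 − (-0.5851))/√2 = 0.1493.
Condition B: z_P = (87.5 − 75.2)/12.3 = 1.0000; z_E = (3.36 − 4.58)/0.94 = -1.2979; E_B = (1.0000 − (-1.2979))/√2 = 1.6249.
E_A − E_B = 0.1493 − 1.6249 = -1.4756 ≈ -1.48.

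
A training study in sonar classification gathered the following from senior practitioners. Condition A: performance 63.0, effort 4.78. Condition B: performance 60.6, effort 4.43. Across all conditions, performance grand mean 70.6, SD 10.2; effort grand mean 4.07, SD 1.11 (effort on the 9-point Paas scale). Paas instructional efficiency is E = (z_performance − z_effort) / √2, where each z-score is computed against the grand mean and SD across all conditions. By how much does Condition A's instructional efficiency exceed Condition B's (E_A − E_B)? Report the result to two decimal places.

Condition A: z_P = (63.0 − 70.6)/10.2 = -0.7451; z_E = (4.78 − 4.07)/1.11 = 0.6396; E_A = (-0.7451 − 0.6396)/√2 = -0.9791.
Condition B: z_P = (60.6 − 70.6)/10.2 = -0.9804; z_E = (4.43 − 4.07)/1.11 = 0.3243; E_B = (-0.9804 − 0.3243)/√2 = -0.9226.
E_A − E_B = -0.9791 − (-0.9226) = -0.0565 ≈ -0.06.

-0.06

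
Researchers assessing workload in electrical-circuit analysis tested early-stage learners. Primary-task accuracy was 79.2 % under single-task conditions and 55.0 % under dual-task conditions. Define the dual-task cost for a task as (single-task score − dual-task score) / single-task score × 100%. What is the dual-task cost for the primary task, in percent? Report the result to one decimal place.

30.6

Cost = (79.2 − 55.0) / 79.2 × 100%
     = 24.2000 / 79.2 × 100% = 30.5556%.
≈ 30.6%.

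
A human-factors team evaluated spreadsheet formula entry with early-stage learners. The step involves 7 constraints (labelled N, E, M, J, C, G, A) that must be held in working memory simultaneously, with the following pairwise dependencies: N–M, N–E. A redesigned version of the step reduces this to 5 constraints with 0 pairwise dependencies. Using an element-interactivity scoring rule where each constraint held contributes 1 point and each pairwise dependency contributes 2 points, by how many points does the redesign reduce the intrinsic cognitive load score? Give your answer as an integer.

6

Original: 7 × 1 + 2 × 2 = 7 + 4 = 11.
Redesigned: 5 × 1 + 0 × 2 = 5 + 0 = 5.
Reduction = 11 − 5 = 6.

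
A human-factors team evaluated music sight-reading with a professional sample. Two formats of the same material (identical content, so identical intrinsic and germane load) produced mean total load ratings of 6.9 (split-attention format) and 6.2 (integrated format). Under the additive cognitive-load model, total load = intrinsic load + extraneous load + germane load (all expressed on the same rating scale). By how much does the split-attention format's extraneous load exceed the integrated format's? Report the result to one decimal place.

Intrinsic and germane load are equal across formats, so the difference in total load equals the difference in extraneous load.
Extraneous-load difference = 6.9 − 6.2 = 0.7.

0.7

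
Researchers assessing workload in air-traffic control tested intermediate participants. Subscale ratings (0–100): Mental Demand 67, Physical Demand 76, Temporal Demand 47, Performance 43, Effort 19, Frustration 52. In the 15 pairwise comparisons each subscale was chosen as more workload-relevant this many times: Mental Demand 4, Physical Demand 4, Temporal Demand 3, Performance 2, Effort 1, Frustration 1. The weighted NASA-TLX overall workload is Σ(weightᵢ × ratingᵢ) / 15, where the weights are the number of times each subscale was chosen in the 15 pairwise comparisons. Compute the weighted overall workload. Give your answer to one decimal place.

58.0

The tallies are the weights (they sum to 15).
Weighted sum = 4·67 + 4·76 + 3·47 + 2·43 + 1·19 + 1·52
            = 268 + 304 + 141 + 86 + 19 + 52 = 870.
Overall workload = 870 / 15 = 58.0000 ≈ 58.0.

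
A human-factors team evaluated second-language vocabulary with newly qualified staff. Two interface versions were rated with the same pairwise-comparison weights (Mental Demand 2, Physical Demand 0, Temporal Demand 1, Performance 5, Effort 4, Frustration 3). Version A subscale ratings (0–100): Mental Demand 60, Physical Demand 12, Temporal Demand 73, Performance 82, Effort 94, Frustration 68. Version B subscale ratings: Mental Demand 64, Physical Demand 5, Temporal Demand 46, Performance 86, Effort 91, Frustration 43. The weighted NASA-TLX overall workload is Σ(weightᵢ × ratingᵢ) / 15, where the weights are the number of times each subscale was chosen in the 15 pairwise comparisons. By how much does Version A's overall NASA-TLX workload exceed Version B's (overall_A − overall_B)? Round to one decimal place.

5.7

Version A weighted sum = 2·60 + 0·12 + 1·73 + 5·82 + 4·94 + 3·68 = 120 + 0 + 73 + 410 + 376 + 204 = 1183; overall_A = 1183/15 = 78.8667.
Version B weighted sum = 2·64 + 0·5 + 1·46 + 5·86 + 4·91 + 3·43 = 128 + 0 + 46 + 430 + 364 + 129 = 1097; overall_B = 1097/15 = 73.1333.
Difference = 78.8667 − 73.1333 = 5.7334 ≈ 5.7.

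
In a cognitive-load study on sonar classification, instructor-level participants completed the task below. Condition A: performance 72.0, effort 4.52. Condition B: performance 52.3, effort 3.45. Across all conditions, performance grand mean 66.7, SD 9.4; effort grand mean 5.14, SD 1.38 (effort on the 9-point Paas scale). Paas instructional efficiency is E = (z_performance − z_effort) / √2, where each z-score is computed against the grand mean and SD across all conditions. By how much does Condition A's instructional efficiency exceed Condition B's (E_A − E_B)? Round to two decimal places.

Condition A: z_P = (72.0 − 66.7)/9.4 = 0.5638; z_E = (4.52 − 5.14)/1.38 = -0.4493; E_A = (0.5638 − (-0.4493))/√2 = 0.7164.
Condition B: z_P = (52.3 − 66.7)/9.4 = -1.5319; z_E = (3.45 − 5.14)/1.38 = -1.2246; E_B = (-1.5319 − (-1.2246))/√2 = -0.2173.
E_A − E_B = 0.7164 − (-0.2173) = 0.9337 ≈ 0.93.

0.93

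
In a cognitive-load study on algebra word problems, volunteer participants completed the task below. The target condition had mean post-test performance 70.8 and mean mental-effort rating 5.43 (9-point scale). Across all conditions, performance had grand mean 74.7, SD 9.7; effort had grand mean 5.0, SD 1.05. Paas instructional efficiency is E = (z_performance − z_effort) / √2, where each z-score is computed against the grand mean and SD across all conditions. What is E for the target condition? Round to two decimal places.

z_performance = (70.8 − 74.7) / 9.7 = -3.9000 / 9.7 = -0.4021.
z_effort = (5.43 − 5.0) / 1.05 = 0.4300 / 1.05 = 0.4095.
z_P − z_E = -0.4021 − 0.4095 = -0.8116.
E = -0.8116 / √2 = -0.8116 / 1.41421 = -0.5739 ≈ -0.57.

-0.57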